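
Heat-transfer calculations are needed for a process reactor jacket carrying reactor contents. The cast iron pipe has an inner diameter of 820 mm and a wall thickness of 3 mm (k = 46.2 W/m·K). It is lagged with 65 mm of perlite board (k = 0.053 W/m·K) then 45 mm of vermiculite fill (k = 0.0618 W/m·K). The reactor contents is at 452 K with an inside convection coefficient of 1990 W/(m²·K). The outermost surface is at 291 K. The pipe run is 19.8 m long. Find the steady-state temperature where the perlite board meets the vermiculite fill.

Per-layer cylindrical resistances, series-summed:
R_inner film = 1/(h_i·2πr₁L) = 1/(1990×2π×0.41×19.8) = 9.852×10^-6 K/W
R_cast iron pipe wall = ln(413/410)/(2π×46.2×19.8) = 1.268×10^-6 K/W
R_perlite board = ln(478/413)/(2π×0.053×19.8) = 0.02217 K/W
R_vermiculite fill = ln(523/478)/(2π×0.0618×19.8) = 0.0117 K/W
R_total = 0.03388 K/W
Q = ΔT/R_total = 161/0.03388
Q = 4750 W
T_interface = T_inner − Q·ΣR(inner→interface) = 452 − 4750×0.02218

T ≈ 347 K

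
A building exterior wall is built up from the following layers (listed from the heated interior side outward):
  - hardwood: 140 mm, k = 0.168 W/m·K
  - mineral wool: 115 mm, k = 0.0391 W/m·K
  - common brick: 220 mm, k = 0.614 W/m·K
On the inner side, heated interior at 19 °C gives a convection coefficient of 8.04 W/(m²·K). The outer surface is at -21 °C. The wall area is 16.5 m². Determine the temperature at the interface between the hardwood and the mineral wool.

T ≈ 10 °C

Series thermal resistances:
R_inner film = 1/(h_i·A) = 1/(8.04×16.5) = 0.007538 K/W
R_hardwood = L/(kA) = 0.14/(0.168×16.5) = 0.05051 K/W
R_mineral wool = L/(kA) = 0.115/(0.0391×16.5) = 0.1783 K/W
R_common brick = L/(kA) = 0.22/(0.614×16.5) = 0.02172 K/W
R_total = 0.258 K/W;  Q = ΔT/R_total = 40/0.258 = 155 W
T_interface = T_inner − Q·ΣR(inner→interface) = 19 − 155×0.05804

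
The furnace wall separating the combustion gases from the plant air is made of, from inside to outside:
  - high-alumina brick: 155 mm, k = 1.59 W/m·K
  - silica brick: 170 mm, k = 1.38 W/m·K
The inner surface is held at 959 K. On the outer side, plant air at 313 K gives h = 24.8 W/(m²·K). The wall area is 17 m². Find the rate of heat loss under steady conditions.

Q ≈ 42100 W

Thermal resistances in series:
R_high-alumina brick = L/(kA) = 0.155/(1.59×17) = 0.005734 K/W
R_silica brick = L/(kA) = 0.17/(1.38×17) = 0.007246 K/W
R_outer film = 1/(h_o·A) = 1/(24.8×17) = 0.002372 K/W
R_total = 0.01535 K/W
Q = ΔT / R_total = 646 / 0.01535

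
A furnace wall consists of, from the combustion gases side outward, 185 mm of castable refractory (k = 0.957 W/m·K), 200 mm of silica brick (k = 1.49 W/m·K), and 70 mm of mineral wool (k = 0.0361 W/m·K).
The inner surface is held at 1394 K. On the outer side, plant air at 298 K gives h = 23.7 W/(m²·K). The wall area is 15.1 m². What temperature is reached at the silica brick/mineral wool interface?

T ≈ 1240 K

Treating each layer as a thermal resistance in series:
R_castable refractory = L/(kA) = 0.185/(0.957×15.1) = 0.0128 K/W
R_silica brick = L/(kA) = 0.2/(1.49×15.1) = 0.008889 K/W
R_mineral wool = L/(kA) = 0.07/(0.0361×15.1) = 0.1284 K/W
R_outer film = 1/(h_o·A) = 1/(23.7×15.1) = 0.002794 K/W
R_total = 0.1529 K/W;  Q = ΔT/R_total = 1096/0.1529 = 7168 W
T_interface = T_inner − Q·ΣR(inner→interface) = 1394 − 7170×0.02169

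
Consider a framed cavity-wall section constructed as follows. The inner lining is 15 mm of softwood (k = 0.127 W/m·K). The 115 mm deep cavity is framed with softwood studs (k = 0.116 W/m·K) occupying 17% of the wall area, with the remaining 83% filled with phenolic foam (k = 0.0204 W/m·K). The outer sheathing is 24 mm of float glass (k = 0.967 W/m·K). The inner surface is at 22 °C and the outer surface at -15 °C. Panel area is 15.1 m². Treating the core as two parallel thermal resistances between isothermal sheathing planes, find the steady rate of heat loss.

Sheathing layers in series; stud and cavity paths in parallel between them.
R_inner = 0.015/(0.127×15.1) = 0.007822 K/W
R_stud  = 0.115/(0.116×0.17×15.1) = 0.3862 K/W
R_cav   = 0.115/(0.0204×0.83×15.1) = 0.4498 K/W
1/R_core = 1/R_stud + 1/R_cav → R_core = 0.2078 K/W
R_outer = 0.024/(0.967×15.1) = 0.001644 K/W
R_total = 0.2173 K/W
Q = ΔT/R_total = 37/0.2173

Q ≈ 170 W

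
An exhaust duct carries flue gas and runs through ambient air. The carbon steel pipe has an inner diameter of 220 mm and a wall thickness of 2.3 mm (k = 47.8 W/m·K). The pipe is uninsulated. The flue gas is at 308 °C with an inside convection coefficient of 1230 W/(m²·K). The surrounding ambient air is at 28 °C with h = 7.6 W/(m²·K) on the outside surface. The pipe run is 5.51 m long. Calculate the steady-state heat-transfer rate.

Treating each annulus and film as a series resistance:
R_inner film = 1/(h_i·2πr₁L) = 1/(1230×2π×0.11×5.51) = 2.135×10^-4 K/W
R_carbon steel pipe wall = ln(112.3/110)/(2π×47.8×5.51) = 1.25×10^-5 K/W
R_outer film = 1/(h_o·2πr_oL) = 1/(7.6×2π×0.1123×5.51) = 0.03384 K/W
R_total = 0.03407 K/W
Q = ΔT/R_total = 280/0.03407

Q ≈ 8220 W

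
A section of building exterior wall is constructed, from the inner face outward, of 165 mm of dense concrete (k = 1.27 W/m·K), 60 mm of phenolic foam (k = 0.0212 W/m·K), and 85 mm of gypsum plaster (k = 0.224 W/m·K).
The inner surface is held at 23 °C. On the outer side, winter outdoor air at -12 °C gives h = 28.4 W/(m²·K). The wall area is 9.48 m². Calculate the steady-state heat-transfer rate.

Model the wall as resistances in series:
R_dense concrete = L/(kA) = 0.165/(1.27×9.48) = 0.0137 K/W
R_phenolic foam = L/(kA) = 0.06/(0.0212×9.48) = 0.2985 K/W
R_gypsum plaster = L/(kA) = 0.085/(0.224×9.48) = 0.04003 K/W
R_outer film = 1/(h_o·A) = 1/(28.4×9.48) = 0.003714 K/W
R_total = 0.356 K/W
Q = ΔT / R_total = 35 / 0.356

Q ≈ 98.3 W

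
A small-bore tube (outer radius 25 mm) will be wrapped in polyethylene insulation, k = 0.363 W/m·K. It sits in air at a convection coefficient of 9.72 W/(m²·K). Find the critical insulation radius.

For a cylinder r_cr = k/h = 0.363/9.72
r_cr = 37.3 mm; since the bare radius (25 mm) is below r_cr, adding a thin layer of insulation will *increase* heat loss.

r_cr ≈ 37.3 mm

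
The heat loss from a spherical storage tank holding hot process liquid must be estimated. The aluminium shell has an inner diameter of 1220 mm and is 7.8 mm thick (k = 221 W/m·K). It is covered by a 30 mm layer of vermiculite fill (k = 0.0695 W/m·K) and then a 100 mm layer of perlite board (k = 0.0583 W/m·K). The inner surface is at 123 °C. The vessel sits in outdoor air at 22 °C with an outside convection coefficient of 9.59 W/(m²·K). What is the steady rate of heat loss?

For a spherical shell R = (1/r₁ − 1/r₂)/(4πk); film R = 1/(h·4πr²). In series:
R_aluminium shell = (1/0.61 − 1/0.6178)/(4π×221) = 7.453×10^-6 K/W
R_vermiculite fill = (1/0.6178 − 1/0.6478)/(4π×0.0695) = 0.08583 K/W
R_perlite board = (1/0.6478 − 1/0.7478)/(4π×0.0583) = 0.2818 K/W
R_outer film = 1/(h·4πr_o²) = 1/(9.59×4π×0.7478²) = 0.01484 K/W
R_total = 0.3824 K/W
Q = ΔT/R_total = 101/0.3824

Q ≈ 264 W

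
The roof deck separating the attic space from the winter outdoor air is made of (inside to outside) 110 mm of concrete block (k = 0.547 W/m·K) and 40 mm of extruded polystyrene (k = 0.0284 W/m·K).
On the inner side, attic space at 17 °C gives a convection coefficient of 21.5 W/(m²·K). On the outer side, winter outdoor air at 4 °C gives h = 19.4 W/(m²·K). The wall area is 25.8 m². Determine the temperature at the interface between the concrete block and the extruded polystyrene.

T ≈ 15.1 °C

Using the resistance-network approach (series):
R_inner film = 1/(h_i·A) = 1/(21.5×25.8) = 0.001803 K/W
R_concrete block = L/(kA) = 0.11/(0.547×25.8) = 0.007794 K/W
R_extruded polystyrene = L/(kA) = 0.04/(0.0284×25.8) = 0.05459 K/W
R_outer film = 1/(h_o·A) = 1/(19.4×25.8) = 0.001998 K/W
R_total = 0.06619 K/W;  Q = ΔT/R_total = 13/0.06619 = 196.4 W
T_interface = T_inner − Q·ΣR(inner→interface) = 17 − 196×0.009597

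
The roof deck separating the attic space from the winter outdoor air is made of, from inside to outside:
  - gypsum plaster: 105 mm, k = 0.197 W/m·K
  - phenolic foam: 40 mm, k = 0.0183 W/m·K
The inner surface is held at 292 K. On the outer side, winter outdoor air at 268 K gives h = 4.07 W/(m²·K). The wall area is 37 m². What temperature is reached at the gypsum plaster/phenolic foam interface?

Series thermal resistances:
R_gypsum plaster = L/(kA) = 0.105/(0.197×37) = 0.01441 K/W
R_phenolic foam = L/(kA) = 0.04/(0.0183×37) = 0.05908 K/W
R_outer film = 1/(h_o·A) = 1/(4.07×37) = 0.006641 K/W
R_total = 0.08012 K/W;  Q = ΔT/R_total = 24/0.08012 = 299.5 W
T_interface = T_inner − Q·ΣR(inner→interface) = 292 − 300×0.01441

T ≈ 288 K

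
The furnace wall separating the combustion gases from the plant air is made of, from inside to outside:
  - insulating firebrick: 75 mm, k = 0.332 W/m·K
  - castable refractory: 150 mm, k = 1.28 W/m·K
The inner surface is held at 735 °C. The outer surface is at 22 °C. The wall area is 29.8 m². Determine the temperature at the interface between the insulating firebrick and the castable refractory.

Series thermal resistances:
R_insulating firebrick = L/(kA) = 0.075/(0.332×29.8) = 0.007581 K/W
R_castable refractory = L/(kA) = 0.15/(1.28×29.8) = 0.003932 K/W
R_total = 0.01151 K/W;  Q = ΔT/R_total = 713/0.01151 = 61930 W
T_interface = T_inner − Q·ΣR(inner→interface) = 735 − 61900×0.007581

T ≈ 266 °C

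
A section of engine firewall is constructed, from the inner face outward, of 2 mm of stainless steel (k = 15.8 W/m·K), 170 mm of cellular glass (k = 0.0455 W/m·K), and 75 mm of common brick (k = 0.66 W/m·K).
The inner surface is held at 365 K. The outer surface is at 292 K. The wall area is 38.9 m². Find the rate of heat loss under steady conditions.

Q ≈ 738 W

Model the wall as resistances in series:
R_stainless steel = L/(kA) = 0.002/(15.8×38.9) = 3.254×10^-6 K/W
R_cellular glass = L/(kA) = 0.17/(0.0455×38.9) = 0.09605 K/W
R_common brick = L/(kA) = 0.075/(0.66×38.9) = 0.002921 K/W
R_total = 0.09897 K/W
Q = ΔT / R_total = 73 / 0.09897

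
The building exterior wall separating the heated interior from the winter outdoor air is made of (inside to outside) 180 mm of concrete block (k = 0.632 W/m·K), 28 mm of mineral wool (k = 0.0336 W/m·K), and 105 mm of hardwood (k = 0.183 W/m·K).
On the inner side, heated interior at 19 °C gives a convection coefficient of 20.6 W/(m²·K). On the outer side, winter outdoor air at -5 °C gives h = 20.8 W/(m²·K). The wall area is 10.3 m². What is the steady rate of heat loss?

Treating each layer as a thermal resistance in series:
R_inner film = 1/(h_i·A) = 1/(20.6×10.3) = 0.004713 K/W
R_concrete block = L/(kA) = 0.18/(0.632×10.3) = 0.02765 K/W
R_mineral wool = L/(kA) = 0.028/(0.0336×10.3) = 0.08091 K/W
R_hardwood = L/(kA) = 0.105/(0.183×10.3) = 0.05571 K/W
R_outer film = 1/(h_o·A) = 1/(20.8×10.3) = 0.004668 K/W
R_total = 0.1736 K/W
Q = ΔT / R_total = 24 / 0.1736

Q ≈ 138 W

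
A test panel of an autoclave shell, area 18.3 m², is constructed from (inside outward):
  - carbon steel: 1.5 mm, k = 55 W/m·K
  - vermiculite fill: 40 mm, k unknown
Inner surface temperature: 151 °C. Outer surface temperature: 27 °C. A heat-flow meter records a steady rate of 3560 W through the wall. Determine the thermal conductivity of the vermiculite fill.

k ≈ 0.0628 W/(m·K)

Model the wall as resistances in series:
R_carbon steel = L/(kA) = 0.0015/(55×18.3) = 1.49×10^-6 K/W
Sum of known resistances R_other = 1.49×10^-6 K/W
Total R = ΔT/Q = 124/3560 = 0.03483 K/W
R_vermiculite fill = R_total − R_other = 0.03483 K/W
k = L/(R·A) = 0.04/(0.03483×18.3)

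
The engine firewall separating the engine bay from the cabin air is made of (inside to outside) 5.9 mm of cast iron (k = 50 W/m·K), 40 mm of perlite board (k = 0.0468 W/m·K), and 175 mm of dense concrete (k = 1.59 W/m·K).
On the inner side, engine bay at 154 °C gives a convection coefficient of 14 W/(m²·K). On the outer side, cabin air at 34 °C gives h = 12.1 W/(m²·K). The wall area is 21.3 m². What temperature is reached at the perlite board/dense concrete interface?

T ≈ 54.7 °C

Thermal resistances in series:
R_inner film = 1/(h_i·A) = 1/(14×21.3) = 0.003353 K/W
R_cast iron = L/(kA) = 0.0059/(50×21.3) = 5.54×10^-6 K/W
R_perlite board = L/(kA) = 0.04/(0.0468×21.3) = 0.04013 K/W
R_dense concrete = L/(kA) = 0.175/(1.59×21.3) = 0.005167 K/W
R_outer film = 1/(h_o·A) = 1/(12.1×21.3) = 0.00388 K/W
R_total = 0.05253 K/W;  Q = ΔT/R_total = 120/0.05253 = 2284 W
T_interface = T_inner − Q·ΣR(inner→interface) = 154 − 2280×0.04349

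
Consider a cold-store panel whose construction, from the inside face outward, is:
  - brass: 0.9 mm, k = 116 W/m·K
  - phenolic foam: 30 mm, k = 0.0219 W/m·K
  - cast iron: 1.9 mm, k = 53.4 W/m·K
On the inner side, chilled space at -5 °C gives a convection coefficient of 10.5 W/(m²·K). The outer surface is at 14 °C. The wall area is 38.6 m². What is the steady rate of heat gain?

Q ≈ 501 W

Series thermal resistances:
R_inner film = 1/(h_i·A) = 1/(10.5×38.6) = 0.002467 K/W
R_brass = L/(kA) = 0.0009/(116×38.6) = 2.01×10^-7 K/W
R_phenolic foam = L/(kA) = 0.03/(0.0219×38.6) = 0.03549 K/W
R_cast iron = L/(kA) = 0.0019/(53.4×38.6) = 9.218×10^-7 K/W
R_total = 0.03796 K/W
Q = ΔT / R_total = 19 / 0.03796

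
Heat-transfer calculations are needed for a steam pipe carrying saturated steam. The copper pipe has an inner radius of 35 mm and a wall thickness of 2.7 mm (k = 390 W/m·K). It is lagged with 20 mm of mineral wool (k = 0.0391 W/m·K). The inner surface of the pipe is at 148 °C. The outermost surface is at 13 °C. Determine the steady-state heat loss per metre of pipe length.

q′ ≈ 77.9 W/m

Treating each annulus and film as a series resistance:
R_copper pipe wall = ln(37.7/35)/(2π×390×1) = 3.033×10^-5 K/W
R_mineral wool = ln(57.7/37.7)/(2π×0.0391×1) = 1.732 K/W
R_total = 1.732 K/W
Q = ΔT/R_total = 135/1.732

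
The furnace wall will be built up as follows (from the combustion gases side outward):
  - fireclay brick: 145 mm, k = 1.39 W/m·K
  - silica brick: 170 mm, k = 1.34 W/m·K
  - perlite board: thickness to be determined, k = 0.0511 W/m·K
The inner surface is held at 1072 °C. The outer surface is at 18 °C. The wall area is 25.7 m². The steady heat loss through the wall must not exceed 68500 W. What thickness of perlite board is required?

L ≈ 8.39 mm

Using the resistance-network approach (series):
R_fireclay brick = L/(kA) = 0.145/(1.39×25.7) = 0.004059 K/W
R_silica brick = L/(kA) = 0.17/(1.34×25.7) = 0.004936 K/W
Sum of the known resistances R_other = 0.008995 K/W
Required total resistance R_tot = ΔT/Q_allow = 1054/68500 = 0.01539 K/W
R_perlite board = R_tot − R_other = 0.006391 K/W
L = R·k·A = 0.006391×0.0511×25.7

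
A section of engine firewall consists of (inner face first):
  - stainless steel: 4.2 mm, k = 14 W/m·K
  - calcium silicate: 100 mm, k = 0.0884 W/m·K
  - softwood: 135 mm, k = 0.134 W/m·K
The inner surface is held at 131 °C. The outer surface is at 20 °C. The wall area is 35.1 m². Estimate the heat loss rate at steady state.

Q ≈ 1820 W

Using the resistance-network approach (series):
R_stainless steel = L/(kA) = 0.0042/(14×35.1) = 8.547×10^-6 K/W
R_calcium silicate = L/(kA) = 0.1/(0.0884×35.1) = 0.03223 K/W
R_softwood = L/(kA) = 0.135/(0.134×35.1) = 0.0287 K/W
R_total = 0.06094 K/W
Q = ΔT / R_total = 111 / 0.06094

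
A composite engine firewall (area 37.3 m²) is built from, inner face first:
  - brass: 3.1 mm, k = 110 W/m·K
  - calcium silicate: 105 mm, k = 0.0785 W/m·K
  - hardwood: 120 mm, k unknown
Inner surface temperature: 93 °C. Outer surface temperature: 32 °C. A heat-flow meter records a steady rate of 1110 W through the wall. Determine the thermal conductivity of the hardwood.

Treating each layer as a thermal resistance in series:
R_brass = L/(kA) = 0.0031/(110×37.3) = 7.555×10^-7 K/W
R_calcium silicate = L/(kA) = 0.105/(0.0785×37.3) = 0.03586 K/W
Sum of known resistances R_other = 0.03586 K/W
Total R = ΔT/Q = 61/1110 = 0.05495 K/W
R_hardwood = R_total − R_other = 0.01909 K/W
k = L/(R·A) = 0.12/(0.01909×37.3)

k ≈ 0.168 W/(m·K)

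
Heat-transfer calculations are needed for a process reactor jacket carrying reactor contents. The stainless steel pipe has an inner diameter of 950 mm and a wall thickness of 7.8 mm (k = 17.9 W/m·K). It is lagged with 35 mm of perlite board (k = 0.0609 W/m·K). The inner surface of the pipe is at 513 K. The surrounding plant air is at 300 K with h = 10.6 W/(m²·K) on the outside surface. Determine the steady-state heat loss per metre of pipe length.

Treating each annulus and film as a series resistance:
R_stainless steel pipe wall = ln(482.8/475)/(2π×17.9×1) = 1.448×10^-4 K/W
R_perlite board = ln(517.8/482.8)/(2π×0.0609×1) = 0.1829 K/W
R_outer film = 1/(h_o·2πr_oL) = 1/(10.6×2π×0.5178×1) = 0.029 K/W
R_total = 0.212 K/W
Q = ΔT/R_total = 213/0.212

q′ ≈ 1000 W/m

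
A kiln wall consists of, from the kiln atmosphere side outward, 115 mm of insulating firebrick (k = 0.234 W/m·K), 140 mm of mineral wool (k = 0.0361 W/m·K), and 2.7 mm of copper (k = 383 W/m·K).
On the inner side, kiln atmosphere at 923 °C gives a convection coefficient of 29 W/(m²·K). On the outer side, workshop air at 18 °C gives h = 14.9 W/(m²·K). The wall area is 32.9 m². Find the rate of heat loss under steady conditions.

Series thermal resistances:
R_inner film = 1/(h_i·A) = 1/(29×32.9) = 0.001048 K/W
R_insulating firebrick = L/(kA) = 0.115/(0.234×32.9) = 0.01494 K/W
R_mineral wool = L/(kA) = 0.14/(0.0361×32.9) = 0.1179 K/W
R_copper = L/(kA) = 0.0027/(383×32.9) = 2.143×10^-7 K/W
R_outer film = 1/(h_o·A) = 1/(14.9×32.9) = 0.00204 K/W
R_total = 0.1359 K/W
Q = ΔT / R_total = 905 / 0.1359

Q ≈ 6660 W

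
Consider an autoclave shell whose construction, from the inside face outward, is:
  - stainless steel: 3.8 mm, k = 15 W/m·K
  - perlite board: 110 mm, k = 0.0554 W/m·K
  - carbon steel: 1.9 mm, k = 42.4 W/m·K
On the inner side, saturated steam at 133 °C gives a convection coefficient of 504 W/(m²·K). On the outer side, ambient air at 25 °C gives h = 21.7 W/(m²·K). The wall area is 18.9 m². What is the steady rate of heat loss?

Q ≈ 1000 W

Series thermal resistances:
R_inner film = 1/(h_i·A) = 1/(504×18.9) = 1.05×10^-4 K/W
R_stainless steel = L/(kA) = 0.0038/(15×18.9) = 1.34×10^-5 K/W
R_perlite board = L/(kA) = 0.11/(0.0554×18.9) = 0.1051 K/W
R_carbon steel = L/(kA) = 0.0019/(42.4×18.9) = 2.371×10^-6 K/W
R_outer film = 1/(h_o·A) = 1/(21.7×18.9) = 0.002438 K/W
R_total = 0.1076 K/W
Q = ΔT / R_total = 108 / 0.1076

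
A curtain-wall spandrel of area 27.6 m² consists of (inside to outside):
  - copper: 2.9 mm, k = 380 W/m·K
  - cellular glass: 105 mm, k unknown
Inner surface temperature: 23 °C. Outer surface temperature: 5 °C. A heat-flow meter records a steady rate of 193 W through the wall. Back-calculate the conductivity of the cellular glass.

k ≈ 0.0408 W/(m·K)

Treating each layer as a thermal resistance in series:
R_copper = L/(kA) = 0.0029/(380×27.6) = 2.765×10^-7 K/W
Sum of known resistances R_other = 2.765×10^-7 K/W
Total R = ΔT/Q = 18/193 = 0.09326 K/W
R_cellular glass = R_total − R_other = 0.09326 K/W
k = L/(R·A) = 0.105/(0.09326×27.6)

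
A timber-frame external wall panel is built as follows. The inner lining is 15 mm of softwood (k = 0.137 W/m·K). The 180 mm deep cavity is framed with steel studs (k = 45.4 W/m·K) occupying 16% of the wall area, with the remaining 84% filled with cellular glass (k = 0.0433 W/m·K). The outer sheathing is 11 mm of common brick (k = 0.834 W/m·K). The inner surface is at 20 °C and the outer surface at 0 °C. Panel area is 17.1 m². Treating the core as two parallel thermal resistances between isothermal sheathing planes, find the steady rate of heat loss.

Sheathing layers in series; stud and cavity paths in parallel between them.
R_inner = 0.015/(0.137×17.1) = 0.006403 K/W
R_stud  = 0.18/(45.4×0.16×17.1) = 0.001449 K/W
R_cav   = 0.18/(0.0433×0.84×17.1) = 0.2894 K/W
1/R_core = 1/R_stud + 1/R_cav → R_core = 0.001442 K/W
R_outer = 0.011/(0.834×17.1) = 7.713×10^-4 K/W
R_total = 0.008616 K/W
Q = ΔT/R_total = 20/0.008616

Q ≈ 2320 W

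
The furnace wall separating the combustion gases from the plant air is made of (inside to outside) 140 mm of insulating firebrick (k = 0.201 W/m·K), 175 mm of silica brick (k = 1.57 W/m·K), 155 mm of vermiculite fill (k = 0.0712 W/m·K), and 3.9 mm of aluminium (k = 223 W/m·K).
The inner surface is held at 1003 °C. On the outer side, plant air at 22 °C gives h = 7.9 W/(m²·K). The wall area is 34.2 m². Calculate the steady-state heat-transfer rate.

Model the wall as resistances in series:
R_insulating firebrick = L/(kA) = 0.14/(0.201×34.2) = 0.02037 K/W
R_silica brick = L/(kA) = 0.175/(1.57×34.2) = 0.003259 K/W
R_vermiculite fill = L/(kA) = 0.155/(0.0712×34.2) = 0.06365 K/W
R_aluminium = L/(kA) = 0.0039/(223×34.2) = 5.114×10^-7 K/W
R_outer film = 1/(h_o·A) = 1/(7.9×34.2) = 0.003701 K/W
R_total = 0.09098 K/W
Q = ΔT / R_total = 981 / 0.09098

Q ≈ 10800 W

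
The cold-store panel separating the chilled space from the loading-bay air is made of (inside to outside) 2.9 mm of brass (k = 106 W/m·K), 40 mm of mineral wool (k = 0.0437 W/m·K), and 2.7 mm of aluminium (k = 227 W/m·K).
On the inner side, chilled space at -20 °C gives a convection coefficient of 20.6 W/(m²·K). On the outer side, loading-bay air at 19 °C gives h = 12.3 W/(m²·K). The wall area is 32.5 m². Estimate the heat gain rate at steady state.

Treating each layer as a thermal resistance in series:
R_inner film = 1/(h_i·A) = 1/(20.6×32.5) = 0.001494 K/W
R_brass = L/(kA) = 0.0029/(106×32.5) = 8.418×10^-7 K/W
R_mineral wool = L/(kA) = 0.04/(0.0437×32.5) = 0.02816 K/W
R_aluminium = L/(kA) = 0.0027/(227×32.5) = 3.66×10^-7 K/W
R_outer film = 1/(h_o·A) = 1/(12.3×32.5) = 0.002502 K/W
R_total = 0.03216 K/W
Q = ΔT / R_total = 39 / 0.03216

Q ≈ 1210 W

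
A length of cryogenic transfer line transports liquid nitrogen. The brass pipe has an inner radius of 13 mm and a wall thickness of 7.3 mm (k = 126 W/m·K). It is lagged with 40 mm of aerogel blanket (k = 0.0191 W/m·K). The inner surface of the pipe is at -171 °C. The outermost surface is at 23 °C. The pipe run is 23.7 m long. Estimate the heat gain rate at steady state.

Q ≈ 507 W

Per-layer cylindrical resistances, series-summed:
R_brass pipe wall = ln(20.3/13)/(2π×126×23.7) = 2.375×10^-5 K/W
R_aerogel blanket = ln(60.3/20.3)/(2π×0.0191×23.7) = 0.3828 K/W
R_total = 0.3828 K/W
Q = ΔT/R_total = 194/0.3828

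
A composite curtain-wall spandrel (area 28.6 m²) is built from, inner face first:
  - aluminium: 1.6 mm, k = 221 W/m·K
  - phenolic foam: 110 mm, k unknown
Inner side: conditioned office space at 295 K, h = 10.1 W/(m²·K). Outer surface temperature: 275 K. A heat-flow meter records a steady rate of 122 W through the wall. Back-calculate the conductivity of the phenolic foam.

k ≈ 0.024 W/(m·K)

Treating each layer as a thermal resistance in series:
R_inner film = 1/(h_i·A) = 1/(10.1×28.6) = 0.003462 K/W
R_aluminium = L/(kA) = 0.0016/(221×28.6) = 2.531×10^-7 K/W
Sum of known resistances R_other = 0.003462 K/W
Total R = ΔT/Q = 20/122 = 0.1639 K/W
R_phenolic foam = R_total − R_other = 0.1605 K/W
k = L/(R·A) = 0.11/(0.1605×28.6)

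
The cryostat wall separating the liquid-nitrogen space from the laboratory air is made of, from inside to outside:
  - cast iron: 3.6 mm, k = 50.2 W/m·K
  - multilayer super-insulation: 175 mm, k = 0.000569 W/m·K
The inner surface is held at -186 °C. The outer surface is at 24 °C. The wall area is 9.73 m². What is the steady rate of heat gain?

Model the wall as resistances in series:
R_cast iron = L/(kA) = 0.0036/(50.2×9.73) = 7.37×10^-6 K/W
R_multilayer super-insulation = L/(kA) = 0.175/(0.000569×9.73) = 31.61 K/W
R_total = 31.61 K/W
Q = ΔT / R_total = 210 / 31.61

Q ≈ 6.64 W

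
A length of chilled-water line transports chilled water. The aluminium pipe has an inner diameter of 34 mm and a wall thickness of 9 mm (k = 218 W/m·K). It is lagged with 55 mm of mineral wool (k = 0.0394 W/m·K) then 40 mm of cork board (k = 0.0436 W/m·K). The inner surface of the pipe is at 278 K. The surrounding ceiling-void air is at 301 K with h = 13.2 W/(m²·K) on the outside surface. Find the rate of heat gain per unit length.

Cylindrical conduction, so R = ln(r₂/r₁)/(2πkL) per layer, in series:
R_aluminium pipe wall = ln(26/17)/(2π×218×1) = 3.102×10^-4 K/W
R_mineral wool = ln(81/26)/(2π×0.0394×1) = 4.59 K/W
R_cork board = ln(121/81)/(2π×0.0436×1) = 1.465 K/W
R_outer film = 1/(h_o·2πr_oL) = 1/(13.2×2π×0.121×1) = 0.09965 K/W
R_total = 6.155 K/W
Q = ΔT/R_total = 23/6.155

q′ ≈ 3.74 W/m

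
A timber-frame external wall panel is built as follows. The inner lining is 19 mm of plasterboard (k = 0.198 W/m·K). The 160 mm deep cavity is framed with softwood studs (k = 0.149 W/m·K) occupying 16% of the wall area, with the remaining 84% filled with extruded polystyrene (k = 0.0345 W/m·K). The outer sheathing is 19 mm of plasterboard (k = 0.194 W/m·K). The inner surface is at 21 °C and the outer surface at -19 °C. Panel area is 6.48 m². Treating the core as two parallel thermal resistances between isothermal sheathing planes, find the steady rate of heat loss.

Q ≈ 80.4 W

Sheathing layers in series; stud and cavity paths in parallel between them.
R_inner = 0.019/(0.198×6.48) = 0.01481 K/W
R_stud  = 0.16/(0.149×0.16×6.48) = 1.036 K/W
R_cav   = 0.16/(0.0345×0.84×6.48) = 0.852 K/W
1/R_core = 1/R_stud + 1/R_cav → R_core = 0.4675 K/W
R_outer = 0.019/(0.194×6.48) = 0.01511 K/W
R_total = 0.4974 K/W
Q = ΔT/R_total = 40/0.4974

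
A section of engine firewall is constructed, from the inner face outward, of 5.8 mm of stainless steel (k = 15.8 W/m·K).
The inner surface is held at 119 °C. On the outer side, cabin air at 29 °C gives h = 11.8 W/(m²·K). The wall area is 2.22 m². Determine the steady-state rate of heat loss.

Using the resistance-network approach (series):
R_stainless steel = L/(kA) = 0.0058/(15.8×2.22) = 1.654×10^-4 K/W
R_outer film = 1/(h_o·A) = 1/(11.8×2.22) = 0.03817 K/W
R_total = 0.03834 K/W
Q = ΔT / R_total = 90 / 0.03834

Q ≈ 2350 W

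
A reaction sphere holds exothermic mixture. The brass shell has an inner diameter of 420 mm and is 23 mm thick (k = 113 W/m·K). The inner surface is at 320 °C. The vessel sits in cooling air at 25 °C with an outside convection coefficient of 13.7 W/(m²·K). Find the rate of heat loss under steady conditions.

Q ≈ 2750 W

Radial (spherical) resistances in series:
R_brass shell = (1/0.21 − 1/0.233)/(4π×113) = 3.31×10^-4 K/W
R_outer film = 1/(h·4πr_o²) = 1/(13.7×4π×0.233²) = 0.107 K/W
R_total = 0.1073 K/W
Q = ΔT/R_total = 295/0.1073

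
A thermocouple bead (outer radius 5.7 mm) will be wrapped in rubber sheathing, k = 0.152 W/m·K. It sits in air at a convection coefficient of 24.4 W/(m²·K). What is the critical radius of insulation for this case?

For a sphere r_cr = 2k/h = 2×0.152/24.4
r_cr = 12.5 mm; since the bare radius (5.7 mm) is below r_cr, adding a thin layer of insulation will *increase* heat loss.

r_cr ≈ 12.5 mm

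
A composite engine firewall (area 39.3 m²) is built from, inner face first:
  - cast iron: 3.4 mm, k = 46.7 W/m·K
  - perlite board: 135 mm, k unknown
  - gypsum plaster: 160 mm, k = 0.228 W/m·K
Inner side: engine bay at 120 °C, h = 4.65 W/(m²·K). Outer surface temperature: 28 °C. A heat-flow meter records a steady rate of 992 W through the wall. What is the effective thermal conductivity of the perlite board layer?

Treating each layer as a thermal resistance in series:
R_inner film = 1/(h_i·A) = 1/(4.65×39.3) = 0.005472 K/W
R_cast iron = L/(kA) = 0.0034/(46.7×39.3) = 1.853×10^-6 K/W
R_gypsum plaster = L/(kA) = 0.16/(0.228×39.3) = 0.01786 K/W
Sum of known resistances R_other = 0.02333 K/W
Total R = ΔT/Q = 92/992 = 0.09274 K/W
R_perlite board = R_total − R_other = 0.06941 K/W
k = L/(R·A) = 0.135/(0.06941×39.3)

k ≈ 0.0495 W/(m·K)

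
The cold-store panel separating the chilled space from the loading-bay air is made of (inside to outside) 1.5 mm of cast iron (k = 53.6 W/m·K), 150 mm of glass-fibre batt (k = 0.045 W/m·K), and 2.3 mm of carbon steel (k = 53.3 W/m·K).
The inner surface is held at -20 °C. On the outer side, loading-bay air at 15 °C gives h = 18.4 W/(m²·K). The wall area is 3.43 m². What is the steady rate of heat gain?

Series thermal resistances:
R_cast iron = L/(kA) = 0.0015/(53.6×3.43) = 8.159×10^-6 K/W
R_glass-fibre batt = L/(kA) = 0.15/(0.045×3.43) = 0.9718 K/W
R_carbon steel = L/(kA) = 0.0023/(53.3×3.43) = 1.258×10^-5 K/W
R_outer film = 1/(h_o·A) = 1/(18.4×3.43) = 0.01584 K/W
R_total = 0.9877 K/W
Q = ΔT / R_total = 35 / 0.9877

Q ≈ 35.4 W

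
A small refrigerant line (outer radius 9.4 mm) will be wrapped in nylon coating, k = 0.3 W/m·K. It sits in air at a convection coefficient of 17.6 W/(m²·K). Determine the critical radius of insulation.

For a cylinder r_cr = k/h = 0.3/17.6
r_cr = 17 mm; since the bare radius (9.4 mm) is below r_cr, adding a thin layer of insulation will *increase* heat loss.

r_cr ≈ 17 mm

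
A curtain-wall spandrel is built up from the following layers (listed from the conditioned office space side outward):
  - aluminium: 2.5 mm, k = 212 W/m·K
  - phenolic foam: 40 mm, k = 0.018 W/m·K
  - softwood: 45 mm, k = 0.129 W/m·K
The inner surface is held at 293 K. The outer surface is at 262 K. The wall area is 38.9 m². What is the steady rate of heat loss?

Treating each layer as a thermal resistance in series:
R_aluminium = L/(kA) = 0.0025/(212×38.9) = 3.031×10^-7 K/W
R_phenolic foam = L/(kA) = 0.04/(0.018×38.9) = 0.05713 K/W
R_softwood = L/(kA) = 0.045/(0.129×38.9) = 0.008968 K/W
R_total = 0.06609 K/W
Q = ΔT / R_total = 31 / 0.06609

Q ≈ 469 W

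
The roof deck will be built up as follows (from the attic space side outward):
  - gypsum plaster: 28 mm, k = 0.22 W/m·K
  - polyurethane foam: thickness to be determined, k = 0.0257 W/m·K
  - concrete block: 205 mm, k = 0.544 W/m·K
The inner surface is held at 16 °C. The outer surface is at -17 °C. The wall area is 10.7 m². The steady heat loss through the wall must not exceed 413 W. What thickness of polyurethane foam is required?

L ≈ 9.02 mm

Using the resistance-network approach (series):
R_gypsum plaster = L/(kA) = 0.028/(0.22×10.7) = 0.01189 K/W
R_concrete block = L/(kA) = 0.205/(0.544×10.7) = 0.03522 K/W
Sum of the known resistances R_other = 0.04711 K/W
Required total resistance R_tot = ΔT/Q_allow = 33/413 = 0.0799 K/W
R_polyurethane foam = R_tot − R_other = 0.03279 K/W
L = R·k·A = 0.03279×0.0257×10.7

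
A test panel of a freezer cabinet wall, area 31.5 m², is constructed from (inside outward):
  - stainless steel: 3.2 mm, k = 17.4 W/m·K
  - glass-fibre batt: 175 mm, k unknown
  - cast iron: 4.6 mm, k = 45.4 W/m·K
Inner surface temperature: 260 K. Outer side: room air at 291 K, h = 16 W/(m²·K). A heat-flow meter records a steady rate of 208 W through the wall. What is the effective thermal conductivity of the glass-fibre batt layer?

Using the resistance-network approach (series):
R_stainless steel = L/(kA) = 0.0032/(17.4×31.5) = 5.838×10^-6 K/W
R_cast iron = L/(kA) = 0.0046/(45.4×31.5) = 3.217×10^-6 K/W
R_outer film = 1/(h_o·A) = 1/(16×31.5) = 0.001984 K/W
Sum of known resistances R_other = 0.001993 K/W
Total R = ΔT/Q = 31/208 = 0.149 K/W
R_glass-fibre batt = R_total − R_other = 0.147 K/W
k = L/(R·A) = 0.175/(0.147×31.5)

k ≈ 0.0378 W/(m·K)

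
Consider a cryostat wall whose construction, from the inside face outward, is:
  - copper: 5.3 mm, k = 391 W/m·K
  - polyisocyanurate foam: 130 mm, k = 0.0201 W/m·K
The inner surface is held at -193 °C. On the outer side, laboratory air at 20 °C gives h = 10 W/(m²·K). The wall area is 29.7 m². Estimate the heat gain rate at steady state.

Q ≈ 963 W

Treating each layer as a thermal resistance in series:
R_copper = L/(kA) = 0.0053/(391×29.7) = 4.564×10^-7 K/W
R_polyisocyanurate foam = L/(kA) = 0.13/(0.0201×29.7) = 0.2178 K/W
R_outer film = 1/(h_o·A) = 1/(10×29.7) = 0.003367 K/W
R_total = 0.2211 K/W
Q = ΔT / R_total = 213 / 0.2211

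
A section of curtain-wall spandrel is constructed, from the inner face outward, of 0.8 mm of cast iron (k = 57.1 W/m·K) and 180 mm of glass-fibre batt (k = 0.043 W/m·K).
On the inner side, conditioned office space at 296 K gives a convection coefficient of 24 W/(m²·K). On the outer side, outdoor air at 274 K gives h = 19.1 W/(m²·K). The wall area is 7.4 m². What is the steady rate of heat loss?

Q ≈ 38 W

Using the resistance-network approach (series):
R_inner film = 1/(h_i·A) = 1/(24×7.4) = 0.005631 K/W
R_cast iron = L/(kA) = 0.0008/(57.1×7.4) = 1.893×10^-6 K/W
R_glass-fibre batt = L/(kA) = 0.18/(0.043×7.4) = 0.5657 K/W
R_outer film = 1/(h_o·A) = 1/(19.1×7.4) = 0.007075 K/W
R_total = 0.5784 K/W
Q = ΔT / R_total = 22 / 0.5784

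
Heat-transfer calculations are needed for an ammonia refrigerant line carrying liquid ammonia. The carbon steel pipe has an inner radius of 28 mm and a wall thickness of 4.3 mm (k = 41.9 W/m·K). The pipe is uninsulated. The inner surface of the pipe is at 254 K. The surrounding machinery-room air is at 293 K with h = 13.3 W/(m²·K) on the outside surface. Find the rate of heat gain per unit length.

q′ ≈ 105 W/m

Treating each annulus and film as a series resistance:
R_carbon steel pipe wall = ln(32.3/28)/(2π×41.9×1) = 5.427×10^-4 K/W
R_outer film = 1/(h_o·2πr_oL) = 1/(13.3×2π×0.0323×1) = 0.3705 K/W
R_total = 0.371 K/W
Q = ΔT/R_total = 39/0.371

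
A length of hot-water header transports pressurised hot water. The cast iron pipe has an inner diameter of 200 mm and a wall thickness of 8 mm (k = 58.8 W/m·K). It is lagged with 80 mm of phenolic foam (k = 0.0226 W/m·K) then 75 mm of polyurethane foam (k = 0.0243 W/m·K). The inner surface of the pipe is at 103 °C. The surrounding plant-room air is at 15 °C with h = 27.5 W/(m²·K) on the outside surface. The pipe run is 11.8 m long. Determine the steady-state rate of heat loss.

For a radial system each layer contributes R = ln(r_out/r_in)/(2πkL); films add R = 1/(hA).
R_cast iron pipe wall = ln(108/100)/(2π×58.8×11.8) = 1.765×10^-5 K/W
R_phenolic foam = ln(188/108)/(2π×0.0226×11.8) = 0.3308 K/W
R_polyurethane foam = ln(263/188)/(2π×0.0243×11.8) = 0.1863 K/W
R_outer film = 1/(h_o·2πr_oL) = 1/(27.5×2π×0.263×11.8) = 0.001865 K/W
R_total = 0.519 K/W
Q = ΔT/R_total = 88/0.519

Q ≈ 170 W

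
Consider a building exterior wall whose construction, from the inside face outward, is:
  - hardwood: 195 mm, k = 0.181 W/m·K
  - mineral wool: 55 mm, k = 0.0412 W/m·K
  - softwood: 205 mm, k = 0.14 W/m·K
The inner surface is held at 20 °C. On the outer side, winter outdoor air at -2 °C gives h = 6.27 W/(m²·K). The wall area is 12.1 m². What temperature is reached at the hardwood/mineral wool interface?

T ≈ 14.1 °C

Thermal resistances in series:
R_hardwood = L/(kA) = 0.195/(0.181×12.1) = 0.08904 K/W
R_mineral wool = L/(kA) = 0.055/(0.0412×12.1) = 0.1103 K/W
R_softwood = L/(kA) = 0.205/(0.14×12.1) = 0.121 K/W
R_outer film = 1/(h_o·A) = 1/(6.27×12.1) = 0.01318 K/W
R_total = 0.3336 K/W;  Q = ΔT/R_total = 22/0.3336 = 65.96 W
T_interface = T_inner − Q·ΣR(inner→interface) = 20 − 66×0.08904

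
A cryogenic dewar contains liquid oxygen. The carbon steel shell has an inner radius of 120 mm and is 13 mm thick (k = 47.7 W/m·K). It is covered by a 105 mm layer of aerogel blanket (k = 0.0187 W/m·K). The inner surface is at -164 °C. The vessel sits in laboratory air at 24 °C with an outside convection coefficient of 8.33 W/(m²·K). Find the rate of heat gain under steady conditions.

Q ≈ 13.2 W

For a spherical shell R = (1/r₁ − 1/r₂)/(4πk); film R = 1/(h·4πr²). In series:
R_carbon steel shell = (1/0.12 − 1/0.133)/(4π×47.7) = 0.001359 K/W
R_aerogel blanket = (1/0.133 − 1/0.238)/(4π×0.0187) = 14.12 K/W
R_outer film = 1/(h·4πr_o²) = 1/(8.33×4π×0.238²) = 0.1687 K/W
R_total = 14.29 K/W
Q = ΔT/R_total = 188/14.29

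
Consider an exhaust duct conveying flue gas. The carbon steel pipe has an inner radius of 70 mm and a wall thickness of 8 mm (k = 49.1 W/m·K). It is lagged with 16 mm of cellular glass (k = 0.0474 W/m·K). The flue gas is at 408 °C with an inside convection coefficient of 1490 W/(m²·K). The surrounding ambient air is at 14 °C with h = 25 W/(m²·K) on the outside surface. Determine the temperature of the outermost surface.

Per-layer cylindrical resistances, series-summed:
R_inner film = 1/(h_i·2πr₁L) = 1/(1490×2π×0.07×1) = 0.001526 K/W
R_carbon steel pipe wall = ln(78/70)/(2π×49.1×1) = 3.508×10^-4 K/W
R_cellular glass = ln(94/78)/(2π×0.0474×1) = 0.6265 K/W
R_outer film = 1/(h_o·2πr_oL) = 1/(25×2π×0.094×1) = 0.06773 K/W
R_total = 0.6961 K/W
Q = ΔT/R_total = 394/0.6961
Q = 566 W/m
T_interface = T_inner − Q·ΣR(inner→interface) = 408 − 566×0.6284

T ≈ 52.3 °C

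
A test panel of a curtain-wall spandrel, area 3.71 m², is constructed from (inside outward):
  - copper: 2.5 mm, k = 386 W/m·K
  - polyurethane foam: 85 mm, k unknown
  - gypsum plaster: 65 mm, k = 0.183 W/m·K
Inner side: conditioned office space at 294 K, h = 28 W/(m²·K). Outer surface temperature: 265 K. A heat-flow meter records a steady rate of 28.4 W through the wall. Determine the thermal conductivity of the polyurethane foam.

k ≈ 0.025 W/(m·K)

Model the wall as resistances in series:
R_inner film = 1/(h_i·A) = 1/(28×3.71) = 0.009626 K/W
R_copper = L/(kA) = 0.0025/(386×3.71) = 1.746×10^-6 K/W
R_gypsum plaster = L/(kA) = 0.065/(0.183×3.71) = 0.09574 K/W
Sum of known resistances R_other = 0.1054 K/W
Total R = ΔT/Q = 29/28.4 = 1.021 K/W
R_polyurethane foam = R_total − R_other = 0.9158 K/W
k = L/(R·A) = 0.085/(0.9158×3.71)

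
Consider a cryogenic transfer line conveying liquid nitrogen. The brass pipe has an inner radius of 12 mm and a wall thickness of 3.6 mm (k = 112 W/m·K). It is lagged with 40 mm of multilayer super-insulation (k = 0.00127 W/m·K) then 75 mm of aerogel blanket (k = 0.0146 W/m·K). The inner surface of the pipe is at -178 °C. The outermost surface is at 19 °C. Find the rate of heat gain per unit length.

For a radial system each layer contributes R = ln(r_out/r_in)/(2πkL); films add R = 1/(hA).
R_brass pipe wall = ln(15.6/12)/(2π×112×1) = 3.728×10^-4 K/W
R_multilayer super-insulation = ln(55.6/15.6)/(2π×0.00127×1) = 159.3 K/W
R_aerogel blanket = ln(130.6/55.6)/(2π×0.0146×1) = 9.309 K/W
R_total = 168.6 K/W
Q = ΔT/R_total = 197/168.6

q′ ≈ 1.17 W/m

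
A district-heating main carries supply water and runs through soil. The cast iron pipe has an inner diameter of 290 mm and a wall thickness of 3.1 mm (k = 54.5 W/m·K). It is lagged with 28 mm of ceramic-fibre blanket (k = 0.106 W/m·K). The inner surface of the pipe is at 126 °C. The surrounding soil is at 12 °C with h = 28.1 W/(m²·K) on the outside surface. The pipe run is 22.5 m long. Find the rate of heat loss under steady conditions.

Cylindrical conduction, so R = ln(r₂/r₁)/(2πkL) per layer, in series:
R_cast iron pipe wall = ln(148.1/145)/(2π×54.5×22.5) = 2.746×10^-6 K/W
R_ceramic-fibre blanket = ln(176.1/148.1)/(2π×0.106×22.5) = 0.01156 K/W
R_outer film = 1/(h_o·2πr_oL) = 1/(28.1×2π×0.1761×22.5) = 0.001429 K/W
R_total = 0.01299 K/W
Q = ΔT/R_total = 114/0.01299

Q ≈ 8780 W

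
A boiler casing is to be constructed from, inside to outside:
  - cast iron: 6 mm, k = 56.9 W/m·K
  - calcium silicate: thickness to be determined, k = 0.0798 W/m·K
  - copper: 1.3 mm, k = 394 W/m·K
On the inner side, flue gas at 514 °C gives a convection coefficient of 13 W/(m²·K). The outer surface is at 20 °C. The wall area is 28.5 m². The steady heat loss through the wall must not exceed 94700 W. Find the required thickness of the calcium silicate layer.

L ≈ 5.72 mm

Using the resistance-network approach (series):
R_inner film = 1/(h_i·A) = 1/(13×28.5) = 0.002699 K/W
R_cast iron = L/(kA) = 0.006/(56.9×28.5) = 3.7×10^-6 K/W
R_copper = L/(kA) = 0.0013/(394×28.5) = 1.158×10^-7 K/W
Sum of the known resistances R_other = 0.002703 K/W
Required total resistance R_tot = ΔT/Q_allow = 494/94700 = 0.005216 K/W
R_calcium silicate = R_tot − R_other = 0.002514 K/W
L = R·k·A = 0.002514×0.0798×28.5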